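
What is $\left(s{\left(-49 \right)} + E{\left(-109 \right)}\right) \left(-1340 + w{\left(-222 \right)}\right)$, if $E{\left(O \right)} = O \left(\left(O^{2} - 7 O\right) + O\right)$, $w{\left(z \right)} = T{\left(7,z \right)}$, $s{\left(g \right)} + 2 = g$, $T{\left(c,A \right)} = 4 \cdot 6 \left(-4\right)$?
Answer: $1962101576$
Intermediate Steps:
$T{\left(c,A \right)} = -96$ ($T{\left(c,A \right)} = 24 \left(-4\right) = -96$)
$s{\left(g \right)} = -2 + g$
$w{\left(z \right)} = -96$
$E{\left(O \right)} = O \left(O^{2} - 6 O\right)$
$\left(s{\left(-49 \right)} + E{\left(-109 \right)}\right) \left(-1340 + w{\left(-222 \right)}\right) = \left(\left(-2 - 49\right) + \left(-109\right)^{2} \left(-6 - 109\right)\right) \left(-1340 - 96\right) = \left(-51 + 11881 \left(-115\right)\right) \left(-1436\right) = \left(-51 - 1366315\right) \left(-1436\right) = \left(-1366366\right) \left(-1436\right) = 1962101576$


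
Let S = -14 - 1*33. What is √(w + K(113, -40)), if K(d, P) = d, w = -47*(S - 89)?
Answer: √6505 ≈ 80.654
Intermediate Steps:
S = -47 (S = -14 - 33 = -47)
w = 6392 (w = -47*(-47 - 89) = -47*(-136) = 6392)
√(w + K(113, -40)) = √(6392 + 113) = √6505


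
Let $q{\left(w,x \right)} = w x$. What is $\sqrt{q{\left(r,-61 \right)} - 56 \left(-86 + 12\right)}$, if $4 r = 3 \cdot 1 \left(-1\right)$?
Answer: $\frac{\sqrt{16759}}{2} \approx 64.728$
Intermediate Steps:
$r = - \frac{3}{4}$ ($r = \frac{3 \cdot 1 \left(-1\right)}{4} = \frac{3 \left(-1\right)}{4} = \frac{1}{4} \left(-3\right) = - \frac{3}{4} \approx -0.75$)
$\sqrt{q{\left(r,-61 \right)} - 56 \left(-86 + 12\right)} = \sqrt{\left(- \frac{3}{4}\right) \left(-61\right) - 56 \left(-86 + 12\right)} = \sqrt{\frac{183}{4} - -4144} = \sqrt{\frac{183}{4} + 4144} = \sqrt{\frac{16759}{4}} = \frac{\sqrt{16759}}{2}$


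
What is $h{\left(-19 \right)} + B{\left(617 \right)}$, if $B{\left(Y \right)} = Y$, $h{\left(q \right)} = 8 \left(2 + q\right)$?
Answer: $481$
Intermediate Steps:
$h{\left(q \right)} = 16 + 8 q$
$h{\left(-19 \right)} + B{\left(617 \right)} = \left(16 + 8 \left(-19\right)\right) + 617 = \left(16 - 152\right) + 617 = -136 + 617 = 481$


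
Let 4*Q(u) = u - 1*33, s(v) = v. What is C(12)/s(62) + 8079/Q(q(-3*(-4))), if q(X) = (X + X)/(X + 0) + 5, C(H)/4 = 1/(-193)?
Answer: -96673340/77779 ≈ -1242.9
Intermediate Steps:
C(H) = -4/193 (C(H) = 4/(-193) = 4*(-1/193) = -4/193)
q(X) = 7 (q(X) = (2*X)/X + 5 = 2 + 5 = 7)
Q(u) = -33/4 + u/4 (Q(u) = (u - 1*33)/4 = (u - 33)/4 = (-33 + u)/4 = -33/4 + u/4)
C(12)/s(62) + 8079/Q(q(-3*(-4))) = -4/193/62 + 8079/(-33/4 + (1/4)*7) = -4/193*1/62 + 8079/(-33/4 + 7/4) = -2/5983 + 8079/(-13/2) = -2/5983 + 8079*(-2/13) = -2/5983 - 16158/13 = -96673340/77779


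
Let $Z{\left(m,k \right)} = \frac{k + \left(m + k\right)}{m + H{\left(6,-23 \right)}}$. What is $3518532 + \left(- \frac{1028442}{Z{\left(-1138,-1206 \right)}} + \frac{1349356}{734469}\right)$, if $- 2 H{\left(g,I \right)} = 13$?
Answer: $\frac{8309593693294639}{2607364950} \approx 3.187 \cdot 10^{6}$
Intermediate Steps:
$H{\left(g,I \right)} = - \frac{13}{2}$ ($H{\left(g,I \right)} = \left(- \frac{1}{2}\right) 13 = - \frac{13}{2}$)
$Z{\left(m,k \right)} = \frac{m + 2 k}{- \frac{13}{2} + m}$ ($Z{\left(m,k \right)} = \frac{k + \left(m + k\right)}{m - \frac{13}{2}} = \frac{k + \left(k + m\right)}{- \frac{13}{2} + m} = \frac{m + 2 k}{- \frac{13}{2} + m}$)
$3518532 + \left(- \frac{1028442}{Z{\left(-1138,-1206 \right)}} + \frac{1349356}{734469}\right) = 3518532 + \left(- \frac{1028442}{2 \frac{1}{-13 + 2 \left(-1138\right)} \left(-1138 + 2 \left(-1206\right)\right)} + \frac{1349356}{734469}\right) = 3518532 + \left(- \frac{1028442}{2 \frac{1}{-13 - 2276} \left(-1138 - 2412\right)} + 1349356 \cdot \frac{1}{734469}\right) = 3518532 + \left(- \frac{1028442}{2 \frac{1}{-2289} \left(-3550\right)} + \frac{1349356}{734469}\right) = 3518532 + \left(- \frac{1028442}{2 \left(- \frac{1}{2289}\right) \left(-3550\right)} + \frac{1349356}{734469}\right) = 3518532 + \left(- \frac{1028442}{\frac{7100}{2289}} + \frac{1349356}{734469}\right) = 3518532 + \left(\left(-1028442\right) \frac{2289}{7100} + \frac{1349356}{734469}\right) = 3518532 + \left(- \frac{1177051869}{3550} + \frac{1349356}{734469}\right) = 3518532 - \frac{864503318958761}{2607364950} = \frac{8309593693294639}{2607364950}$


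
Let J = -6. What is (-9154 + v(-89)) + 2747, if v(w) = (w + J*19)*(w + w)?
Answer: 29727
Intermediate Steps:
v(w) = 2*w*(-114 + w) (v(w) = (w - 6*19)*(w + w) = (w - 114)*(2*w) = (-114 + w)*(2*w) = 2*w*(-114 + w))
(-9154 + v(-89)) + 2747 = (-9154 + 2*(-89)*(-114 - 89)) + 2747 = (-9154 + 2*(-89)*(-203)) + 2747 = (-9154 + 36134) + 2747 = 26980 + 2747 = 29727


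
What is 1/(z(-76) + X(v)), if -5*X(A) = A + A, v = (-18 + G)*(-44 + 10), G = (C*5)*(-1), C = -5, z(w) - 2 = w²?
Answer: 5/29366 ≈ 0.00017026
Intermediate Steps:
z(w) = 2 + w²
G = 25 (G = -5*5*(-1) = -25*(-1) = 25)
v = -238 (v = (-18 + 25)*(-44 + 10) = 7*(-34) = -238)
X(A) = -2*A/5 (X(A) = -(A + A)/5 = -2*A/5)
1/(z(-76) + X(v)) = 1/((2 + (-76)²) - ⅖*(-238)) = 1/((2 + 5776) + 476/5) = 1/(5778 + 476/5) = 1/(29366/5) = 5/29366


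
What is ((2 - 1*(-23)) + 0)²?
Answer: 625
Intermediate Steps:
((2 - 1*(-23)) + 0)² = ((2 + 23) + 0)² = (25 + 0)² = 25² = 625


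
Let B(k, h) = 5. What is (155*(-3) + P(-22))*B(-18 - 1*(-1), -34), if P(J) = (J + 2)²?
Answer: -325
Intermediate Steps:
P(J) = (2 + J)²
(155*(-3) + P(-22))*B(-18 - 1*(-1), -34) = (155*(-3) + (2 - 22)²)*5 = (-465 + (-20)²)*5 = (-465 + 400)*5 = -65*5 = -325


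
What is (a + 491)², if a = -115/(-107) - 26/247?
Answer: 1000348030276/4133089 ≈ 2.4203e+5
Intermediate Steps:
a = 1971/2033 (a = -115*(-1/107) - 26*1/247 = 115/107 - 2/19 = 1971/2033 ≈ 0.96950)
(a + 491)² = (1971/2033 + 491)² = (1000174/2033)² = 1000348030276/4133089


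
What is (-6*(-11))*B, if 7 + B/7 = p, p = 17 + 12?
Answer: 10164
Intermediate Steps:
p = 29
B = 154 (B = -49 + 7*29 = -49 + 203 = 154)
(-6*(-11))*B = -6*(-11)*154 = 66*154 = 10164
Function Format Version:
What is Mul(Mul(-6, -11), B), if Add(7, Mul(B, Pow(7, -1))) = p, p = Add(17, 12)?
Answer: 10164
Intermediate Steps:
p = 29
B = 154 (B = Add(-49, Mul(7, 29)) = Add(-49, 203) = 154)
Mul(Mul(-6, -11), B) = Mul(Mul(-6, -11), 154) = Mul(66, 154) = 10164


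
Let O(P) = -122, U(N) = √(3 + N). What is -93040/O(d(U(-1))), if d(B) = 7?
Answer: 46520/61 ≈ 762.62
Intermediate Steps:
-93040/O(d(U(-1))) = -93040/(-122) = -93040*(-1/122) = 46520/61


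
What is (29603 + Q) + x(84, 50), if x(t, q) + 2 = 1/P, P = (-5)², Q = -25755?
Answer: 96151/25 ≈ 3846.0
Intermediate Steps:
P = 25
x(t, q) = -49/25 (x(t, q) = -2 + 1/25 = -49/25)
(29603 + Q) + x(84, 50) = (29603 - 25755) - 49/25 = 3848 - 49/25 = 96151/25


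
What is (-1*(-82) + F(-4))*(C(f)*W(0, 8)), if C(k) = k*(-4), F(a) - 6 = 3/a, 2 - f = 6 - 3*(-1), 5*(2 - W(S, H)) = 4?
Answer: 14658/5 ≈ 2931.6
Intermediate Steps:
W(S, H) = 6/5 (W(S, H) = 2 - 1/5*4 = 2 - 4/5 = 6/5)
f = -7 (f = 2 - (6 - 3*(-1)) = 2 - (6 + 3) = 2 - 1*9 = 2 - 9 = -7)
F(a) = 6 + 3/a
C(k) = -4*k
(-1*(-82) + F(-4))*(C(f)*W(0, 8)) = (-1*(-82) + (6 + 3/(-4)))*(-4*(-7)*(6/5)) = (82 + (6 + 3*(-1/4)))*(28*(6/5)) = (82 + (6 - 3/4))*(168/5) = (82 + 21/4)*(168/5) = (349/4)*(168/5) = 14658/5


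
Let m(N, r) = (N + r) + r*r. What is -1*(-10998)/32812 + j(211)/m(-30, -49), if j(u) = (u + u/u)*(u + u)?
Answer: 56942887/1465182 ≈ 38.864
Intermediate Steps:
m(N, r) = N + r + r² (m(N, r) = (N + r) + r² = N + r + r²)
j(u) = 2*u*(1 + u) (j(u) = (u + 1)*(2*u) = (1 + u)*(2*u) = 2*u*(1 + u))
-1*(-10998)/32812 + j(211)/m(-30, -49) = -1*(-10998)/32812 + (2*211*(1 + 211))/(-30 - 49 + (-49)²) = 10998*(1/32812) + (2*211*212)/(-30 - 49 + 2401) = 423/1262 + 89464/2322 = 423/1262 + 89464*(1/2322) = 423/1262 + 44732/1161 = 56942887/1465182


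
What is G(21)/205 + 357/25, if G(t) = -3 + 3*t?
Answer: 14937/1025 ≈ 14.573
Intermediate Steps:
G(21)/205 + 357/25 = (-3 + 3*21)/205 + 357/25 = (-3 + 63)*(1/205) + 357*(1/25) = 60*(1/205) + 357/25 = 12/41 + 357/25 = 14937/1025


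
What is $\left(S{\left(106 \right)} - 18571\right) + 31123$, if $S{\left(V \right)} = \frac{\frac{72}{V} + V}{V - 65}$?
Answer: $\frac{27281150}{2173} \approx 12555.0$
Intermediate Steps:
$S{\left(V \right)} = \frac{V + \frac{72}{V}}{-65 + V}$
$\left(S{\left(106 \right)} - 18571\right) + 31123 = \left(\frac{72 + 106^{2}}{106 \left(-65 + 106\right)} - 18571\right) + 31123 = \left(\frac{72 + 11236}{106 \cdot 41} - 18571\right) + 31123 = \left(\frac{1}{106} \cdot \frac{1}{41} \cdot 11308 - 18571\right) + 31123 = \left(\frac{5654}{2173} - 18571\right) + 31123 = - \frac{40349129}{2173} + 31123 = \frac{27281150}{2173}$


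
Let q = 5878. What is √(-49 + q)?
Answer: √5829 ≈ 76.348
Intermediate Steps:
√(-49 + q) = √(-49 + 5878) = √5829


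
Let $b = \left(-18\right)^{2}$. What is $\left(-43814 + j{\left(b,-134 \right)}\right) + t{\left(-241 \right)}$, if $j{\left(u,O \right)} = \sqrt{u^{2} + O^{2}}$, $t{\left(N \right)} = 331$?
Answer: $-43483 + 2 \sqrt{30733} \approx -43132.0$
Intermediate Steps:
$b = 324$
$j{\left(u,O \right)} = \sqrt{O^{2} + u^{2}}$
$\left(-43814 + j{\left(b,-134 \right)}\right) + t{\left(-241 \right)} = \left(-43814 + \sqrt{\left(-134\right)^{2} + 324^{2}}\right) + 331 = \left(-43814 + \sqrt{17956 + 104976}\right) + 331 = \left(-43814 + \sqrt{122932}\right) + 331 = \left(-43814 + 2 \sqrt{30733}\right) + 331 = -43483 + 2 \sqrt{30733}$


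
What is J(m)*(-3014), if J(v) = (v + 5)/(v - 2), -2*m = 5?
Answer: 15070/9 ≈ 1674.4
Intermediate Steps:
m = -5/2 (m = -1/2*5 = -5/2 ≈ -2.5000)
J(v) = (5 + v)/(-2 + v)
J(m)*(-3014) = ((5 - 5/2)/(-2 - 5/2))*(-3014) = ((5/2)/(-9/2))*(-3014) = -2/9*5/2*(-3014) = -5/9*(-3014) = 15070/9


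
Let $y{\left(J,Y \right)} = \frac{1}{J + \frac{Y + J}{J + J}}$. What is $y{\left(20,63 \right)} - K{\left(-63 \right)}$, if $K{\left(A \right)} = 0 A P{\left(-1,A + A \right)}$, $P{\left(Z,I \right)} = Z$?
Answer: $\frac{40}{883} \approx 0.0453$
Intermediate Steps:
$y{\left(J,Y \right)} = \frac{1}{J + \frac{J + Y}{2 J}}$
$K{\left(A \right)} = 0$ ($K{\left(A \right)} = 0 A \left(-1\right) = 0 \left(-1\right) = 0$)
$y{\left(20,63 \right)} - K{\left(-63 \right)} = 2 \cdot 20 \frac{1}{20 + 63 + 2 \cdot 20^{2}} - 0 = 2 \cdot 20 \frac{1}{20 + 63 + 2 \cdot 400} + 0 = 2 \cdot 20 \frac{1}{20 + 63 + 800} + 0 = 2 \cdot 20 \cdot \frac{1}{883} + 0 = \frac{40}{883} + 0 = \frac{40}{883}$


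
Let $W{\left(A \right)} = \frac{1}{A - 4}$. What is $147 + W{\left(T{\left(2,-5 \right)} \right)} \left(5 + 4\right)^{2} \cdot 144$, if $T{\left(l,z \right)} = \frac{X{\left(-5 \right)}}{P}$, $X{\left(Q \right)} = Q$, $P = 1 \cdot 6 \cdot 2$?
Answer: $- \frac{132177}{53} \approx -2493.9$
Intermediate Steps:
$P = 12$ ($P = 6 \cdot 2 = 12$)
$T{\left(l,z \right)} = - \frac{5}{12}$
$W{\left(A \right)} = \frac{1}{-4 + A}$
$147 + W{\left(T{\left(2,-5 \right)} \right)} \left(5 + 4\right)^{2} \cdot 144 = 147 + \frac{\left(5 + 4\right)^{2}}{-4 - \frac{5}{12}} \cdot 144 = 147 + \frac{9^{2}}{- \frac{53}{12}} \cdot 144 = 147 + \left(- \frac{12}{53}\right) 81 \cdot 144 = 147 - \frac{139968}{53} = - \frac{132177}{53}$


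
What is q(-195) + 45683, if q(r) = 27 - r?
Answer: 45905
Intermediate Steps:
q(-195) + 45683 = (27 - 1*(-195)) + 45683 = (27 + 195) + 45683 = 222 + 45683 = 45905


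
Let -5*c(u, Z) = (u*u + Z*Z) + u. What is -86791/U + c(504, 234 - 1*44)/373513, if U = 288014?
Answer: -49158092519/107576973182 ≈ -0.45696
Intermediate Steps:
c(u, Z) = -u/5 - Z²/5 - u²/5 (c(u, Z) = -((u*u + Z*Z) + u)/5 = -((u² + Z²) + u)/5 = -((Z² + u²) + u)/5 = -(u + Z² + u²)/5 = -u/5 - Z²/5 - u²/5)
-86791/U + c(504, 234 - 1*44)/373513 = -86791/288014 + (-⅕*504 - (234 - 1*44)²/5 - ⅕*504²)/373513 = -86791*1/288014 + (-504/5 - (234 - 44)²/5 - ⅕*254016)*(1/373513) = -86791/288014 + (-504/5 - ⅕*190² - 254016/5)*(1/373513) = -86791/288014 + (-504/5 - ⅕*36100 - 254016/5)*(1/373513) = -86791/288014 + (-504/5 - 7220 - 254016/5)*(1/373513) = -86791/288014 - 58124*1/373513 = -86791/288014 - 58124/373513 = -49158092519/107576973182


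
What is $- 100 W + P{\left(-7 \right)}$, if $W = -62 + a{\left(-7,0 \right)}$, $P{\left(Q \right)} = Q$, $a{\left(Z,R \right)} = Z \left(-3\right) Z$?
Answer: $20893$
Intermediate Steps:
$a{\left(Z,R \right)} = - 3 Z^{2}$ ($a{\left(Z,R \right)} = - 3 Z Z = - 3 Z^{2}$)
$W = -209$ ($W = -62 - 3 \left(-7\right)^{2} = -62 - 147 = -209$)
$- 100 W + P{\left(-7 \right)} = \left(-100\right) \left(-209\right) - 7 = 20900 - 7 = 20893$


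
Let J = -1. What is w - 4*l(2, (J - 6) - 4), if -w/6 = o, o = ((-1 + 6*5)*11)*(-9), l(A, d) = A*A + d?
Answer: 17254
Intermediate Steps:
l(A, d) = d + A**2 (l(A, d) = A**2 + d = d + A**2)
o = -2871 (o = ((-1 + 30)*11)*(-9) = (29*11)*(-9) = 319*(-9) = -2871)
w = 17226 (w = -6*(-2871) = 17226)
w - 4*l(2, (J - 6) - 4) = 17226 - 4*(((-1 - 6) - 4) + 2**2) = 17226 - 4*((-7 - 4) + 4) = 17226 - 4*(-11 + 4) = 17226 - 4*(-7) = 17226 - 1*(-28) = 17226 + 28 = 17254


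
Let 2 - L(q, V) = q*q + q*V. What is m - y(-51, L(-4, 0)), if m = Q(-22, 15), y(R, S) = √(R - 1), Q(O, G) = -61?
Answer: -61 - 2*I*√13 ≈ -61.0 - 7.2111*I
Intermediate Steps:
L(q, V) = 2 - q² - V*q (L(q, V) = 2 - (q*q + q*V) = 2 - (q² + V*q) = 2 + (-q² - V*q) = 2 - q² - V*q)
y(R, S) = √(-1 + R)
m = -61
m - y(-51, L(-4, 0)) = -61 - √(-1 - 51) = -61 - √(-52) = -61 - 2*I*√13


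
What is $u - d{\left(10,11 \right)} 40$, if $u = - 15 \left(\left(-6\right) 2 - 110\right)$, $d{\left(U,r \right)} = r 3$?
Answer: $510$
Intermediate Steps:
$d{\left(U,r \right)} = 3 r$
$u = 1830$ ($u = - 15 \left(-12 - 110\right) = \left(-15\right) \left(-122\right) = 1830$)
$u - d{\left(10,11 \right)} 40 = 1830 - 3 \cdot 11 \cdot 40 = 1830 - 33 \cdot 40 = 1830 - 1320 = 510$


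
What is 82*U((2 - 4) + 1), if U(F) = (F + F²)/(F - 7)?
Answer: 0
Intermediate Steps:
U(F) = (F + F²)/(-7 + F)
82*U((2 - 4) + 1) = 82*(((2 - 4) + 1)*(1 + ((2 - 4) + 1))/(-7 + ((2 - 4) + 1))) = 82*((-2 + 1)*(1 + (-2 + 1))/(-7 + (-2 + 1))) = 82*(-(1 - 1)/(-7 - 1)) = 82*(-1*0/(-8)) = 82*(-1*(-⅛)*0) = 82*0 = 0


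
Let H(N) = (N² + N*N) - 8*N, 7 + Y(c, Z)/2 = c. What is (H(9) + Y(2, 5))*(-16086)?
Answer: -1286880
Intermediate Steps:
Y(c, Z) = -14 + 2*c
H(N) = -8*N + 2*N² (H(N) = (N² + N²) - 8*N = 2*N² - 8*N = -8*N + 2*N²)
(H(9) + Y(2, 5))*(-16086) = (2*9*(-4 + 9) + (-14 + 2*2))*(-16086) = (2*9*5 + (-14 + 4))*(-16086) = (90 - 10)*(-16086) = 80*(-16086) = -1286880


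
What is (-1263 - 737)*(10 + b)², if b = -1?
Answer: -162000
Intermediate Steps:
(-1263 - 737)*(10 + b)² = (-1263 - 737)*(10 - 1)² = -2000*9² = -2000*81 = -162000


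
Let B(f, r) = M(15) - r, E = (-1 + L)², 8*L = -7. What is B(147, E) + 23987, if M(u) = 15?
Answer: 1535903/64 ≈ 23999.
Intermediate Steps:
L = -7/8 (L = (⅛)*(-7) = -7/8 ≈ -0.87500)
E = 225/64 (E = (-1 - 7/8)² = (-15/8)² = 225/64 ≈ 3.5156)
B(f, r) = 15 - r
B(147, E) + 23987 = (15 - 1*225/64) + 23987 = (15 - 225/64) + 23987 = 735/64 + 23987 = 1535903/64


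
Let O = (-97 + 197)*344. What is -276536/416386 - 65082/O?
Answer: -9153018013/3580919600 ≈ -2.5561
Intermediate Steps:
O = 34400 (O = 100*344 = 34400)
-276536/416386 - 65082/O = -276536/416386 - 65082/34400 = -276536*1/416386 - 65082*1/34400 = -138268/208193 - 32541/17200 = -9153018013/3580919600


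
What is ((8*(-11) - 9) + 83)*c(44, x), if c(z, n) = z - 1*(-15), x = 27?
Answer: -826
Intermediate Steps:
c(z, n) = 15 + z (c(z, n) = z + 15 = 15 + z)
((8*(-11) - 9) + 83)*c(44, x) = ((8*(-11) - 9) + 83)*(15 + 44) = ((-88 - 9) + 83)*59 = (-97 + 83)*59 = -14*59 = -826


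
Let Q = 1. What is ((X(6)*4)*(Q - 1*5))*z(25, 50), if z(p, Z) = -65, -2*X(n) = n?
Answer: -3120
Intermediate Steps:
X(n) = -n/2
((X(6)*4)*(Q - 1*5))*z(25, 50) = ((-½*6*4)*(1 - 1*5))*(-65) = ((-3*4)*(1 - 5))*(-65) = -12*(-4)*(-65) = 48*(-65) = -3120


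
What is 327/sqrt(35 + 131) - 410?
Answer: -410 + 327*sqrt(166)/166 ≈ -384.62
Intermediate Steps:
327/sqrt(35 + 131) - 410 = 327/sqrt(166) - 410 = (sqrt(166)/166)*327 - 410 = 327*sqrt(166)/166 - 410 = -410 + 327*sqrt(166)/166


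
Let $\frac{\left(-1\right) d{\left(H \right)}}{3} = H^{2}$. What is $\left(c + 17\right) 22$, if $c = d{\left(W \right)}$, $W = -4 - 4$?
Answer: $-3850$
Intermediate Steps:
$W = -8$ ($W = -4 - 4 = -8$)
$d{\left(H \right)} = - 3 H^{2}$
$c = -192$ ($c = - 3 \left(-8\right)^{2} = \left(-3\right) 64 = -192$)
$\left(c + 17\right) 22 = \left(-192 + 17\right) 22 = \left(-175\right) 22 = -3850$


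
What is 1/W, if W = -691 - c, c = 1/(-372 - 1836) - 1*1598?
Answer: 2208/2002657 ≈ 0.0011025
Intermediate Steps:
c = -3528385/2208 (c = 1/(-2208) - 1598 = -1/2208 - 1598 = -3528385/2208 ≈ -1598.0)
W = 2002657/2208 (W = -691 - 1*(-3528385/2208) = -691 + 3528385/2208 = 2002657/2208 ≈ 907.00)
1/W = 1/(2002657/2208) = 2208/2002657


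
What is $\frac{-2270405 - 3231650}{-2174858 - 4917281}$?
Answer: $\frac{5502055}{7092139} \approx 0.7758$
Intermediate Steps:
$\frac{-2270405 - 3231650}{-2174858 - 4917281} = - \frac{5502055}{-7092139} = \left(-5502055\right) \left(- \frac{1}{7092139}\right) = \frac{5502055}{7092139}$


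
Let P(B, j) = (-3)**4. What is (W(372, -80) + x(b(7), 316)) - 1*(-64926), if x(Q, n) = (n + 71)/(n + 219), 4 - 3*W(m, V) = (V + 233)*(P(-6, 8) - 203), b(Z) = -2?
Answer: 114195841/1605 ≈ 71150.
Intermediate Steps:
P(B, j) = 81
W(m, V) = 28430/3 + 122*V/3 (W(m, V) = 4/3 - (V + 233)*(81 - 203)/3 = 4/3 - (233 + V)*(-122)/3 = 4/3 - (-28426 - 122*V)/3 = 4/3 + (28426/3 + 122*V/3) = 28430/3 + 122*V/3)
x(Q, n) = (71 + n)/(219 + n)
(W(372, -80) + x(b(7), 316)) - 1*(-64926) = ((28430/3 + (122/3)*(-80)) + (71 + 316)/(219 + 316)) - 1*(-64926) = ((28430/3 - 9760/3) + 387/535) + 64926 = (18670/3 + (1/535)*387) + 64926 = (18670/3 + 387/535) + 64926 = 9989611/1605 + 64926 = 114195841/1605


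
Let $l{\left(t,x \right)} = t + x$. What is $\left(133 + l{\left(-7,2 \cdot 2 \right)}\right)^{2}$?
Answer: $16900$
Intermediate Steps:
$\left(133 + l{\left(-7,2 \cdot 2 \right)}\right)^{2} = \left(133 + \left(-7 + 2 \cdot 2\right)\right)^{2} = \left(133 + \left(-7 + 4\right)\right)^{2} = \left(133 - 3\right)^{2} = 130^{2} = 16900$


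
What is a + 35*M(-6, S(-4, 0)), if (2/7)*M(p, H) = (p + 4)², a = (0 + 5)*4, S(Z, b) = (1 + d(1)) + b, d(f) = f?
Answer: 510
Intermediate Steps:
S(Z, b) = 2 + b (S(Z, b) = (1 + 1) + b = 2 + b)
a = 20 (a = 5*4 = 20)
M(p, H) = 7*(4 + p)²/2 (M(p, H) = 7*(p + 4)²/2 = 7*(4 + p)²/2)
a + 35*M(-6, S(-4, 0)) = 20 + 35*(7*(4 - 6)²/2) = 20 + 35*((7/2)*(-2)²) = 20 + 35*((7/2)*4) = 20 + 35*14 = 20 + 490 = 510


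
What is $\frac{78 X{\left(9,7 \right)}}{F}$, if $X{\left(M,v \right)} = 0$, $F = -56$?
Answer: $0$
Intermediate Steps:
$\frac{78 X{\left(9,7 \right)}}{F} = \frac{78 \cdot 0}{-56} = 0 \left(- \frac{1}{56}\right) = 0$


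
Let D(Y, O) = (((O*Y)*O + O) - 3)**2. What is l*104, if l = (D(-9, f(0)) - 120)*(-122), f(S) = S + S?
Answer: 1408368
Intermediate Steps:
f(S) = 2*S
D(Y, O) = (-3 + O + Y*O**2)**2 (D(Y, O) = ((Y*O**2 + O) - 3)**2 = ((O + Y*O**2) - 3)**2 = (-3 + O + Y*O**2)**2)
l = 13542 (l = ((-3 + 2*0 - 9*(2*0)**2)**2 - 120)*(-122) = ((-3 + 0 - 9*0**2)**2 - 120)*(-122) = ((-3 + 0 - 9*0)**2 - 120)*(-122) = ((-3 + 0 + 0)**2 - 120)*(-122) = ((-3)**2 - 120)*(-122) = (9 - 120)*(-122) = -111*(-122) = 13542)
l*104 = 13542*104 = 1408368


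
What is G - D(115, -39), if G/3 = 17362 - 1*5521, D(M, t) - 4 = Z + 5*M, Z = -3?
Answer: 34947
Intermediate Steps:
D(M, t) = 1 + 5*M (D(M, t) = 4 + (-3 + 5*M) = 1 + 5*M)
G = 35523 (G = 3*(17362 - 1*5521) = 3*(17362 - 5521) = 3*11841 = 35523)
G - D(115, -39) = 35523 - (1 + 5*115) = 35523 - (1 + 575) = 35523 - 1*576 = 35523 - 576 = 34947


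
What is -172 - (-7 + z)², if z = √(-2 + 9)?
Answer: -228 + 14*√7 ≈ -190.96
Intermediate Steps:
z = √7 ≈ 2.6458
-172 - (-7 + z)² = -172 - (-7 + √7)²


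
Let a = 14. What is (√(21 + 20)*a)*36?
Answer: 504*√41 ≈ 3227.2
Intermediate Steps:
(√(21 + 20)*a)*36 = (√(21 + 20)*14)*36 = (√41*14)*36 = (14*√41)*36 = 504*√41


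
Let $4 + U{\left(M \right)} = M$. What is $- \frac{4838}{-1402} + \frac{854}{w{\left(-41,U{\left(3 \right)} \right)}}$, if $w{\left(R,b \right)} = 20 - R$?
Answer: $\frac{12233}{701} \approx 17.451$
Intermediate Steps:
$U{\left(M \right)} = -4 + M$
$- \frac{4838}{-1402} + \frac{854}{w{\left(-41,U{\left(3 \right)} \right)}} = - \frac{4838}{-1402} + \frac{854}{20 - -41} = \left(-4838\right) \left(- \frac{1}{1402}\right) + \frac{854}{20 + 41} = \frac{2419}{701} + \frac{854}{61} = \frac{2419}{701} + 854 \cdot \frac{1}{61} = \frac{2419}{701} + 14 = \frac{12233}{701}$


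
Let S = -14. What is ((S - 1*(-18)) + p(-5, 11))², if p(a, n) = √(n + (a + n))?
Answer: (4 + √17)² ≈ 65.985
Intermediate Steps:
p(a, n) = √(a + 2*n)
((S - 1*(-18)) + p(-5, 11))² = ((-14 - 1*(-18)) + √(-5 + 2*11))² = ((-14 + 18) + √(-5 + 22))² = (4 + √17)²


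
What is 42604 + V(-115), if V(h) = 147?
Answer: 42751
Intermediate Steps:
42604 + V(-115) = 42604 + 147 = 42751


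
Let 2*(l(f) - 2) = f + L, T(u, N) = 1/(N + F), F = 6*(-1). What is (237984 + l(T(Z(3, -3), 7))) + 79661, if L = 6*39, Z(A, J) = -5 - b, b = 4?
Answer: 635529/2 ≈ 3.1776e+5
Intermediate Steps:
Z(A, J) = -9 (Z(A, J) = -5 - 1*4 = -5 - 4 = -9)
F = -6
L = 234
T(u, N) = 1/(-6 + N) (T(u, N) = 1/(N - 6) = 1/(-6 + N))
l(f) = 119 + f/2 (l(f) = 2 + (f + 234)/2 = 2 + (234 + f)/2 = 2 + (117 + f/2) = 119 + f/2)
(237984 + l(T(Z(3, -3), 7))) + 79661 = (237984 + (119 + 1/(2*(-6 + 7)))) + 79661 = (237984 + (119 + (½)/1)) + 79661 = (237984 + (119 + (½)*1)) + 79661 = (237984 + (119 + ½)) + 79661 = (237984 + 239/2) + 79661 = 476207/2 + 79661 = 635529/2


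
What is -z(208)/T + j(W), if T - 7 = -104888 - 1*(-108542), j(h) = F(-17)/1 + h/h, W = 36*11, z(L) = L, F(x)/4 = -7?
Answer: -99055/3661 ≈ -27.057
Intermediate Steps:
F(x) = -28 (F(x) = 4*(-7) = -28)
W = 396
j(h) = -27 (j(h) = -28/1 + h/h = -28*1 + 1 = -28 + 1 = -27)
T = 3661 (T = 7 + (-104888 - 1*(-108542)) = 7 + (-104888 + 108542) = 7 + 3654 = 3661)
-z(208)/T + j(W) = -208/3661 - 27 = -99055/3661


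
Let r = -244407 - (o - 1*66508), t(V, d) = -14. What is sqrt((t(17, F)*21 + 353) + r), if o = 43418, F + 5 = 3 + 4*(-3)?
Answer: I*sqrt(221258) ≈ 470.38*I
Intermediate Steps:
F = -14 (F = -5 + (3 + 4*(-3)) = -5 + (3 - 12) = -5 - 9 = -14)
r = -221317 (r = -244407 - (43418 - 1*66508) = -244407 - (43418 - 66508) = -244407 - 1*(-23090) = -244407 + 23090 = -221317)
sqrt((t(17, F)*21 + 353) + r) = sqrt((-14*21 + 353) - 221317) = sqrt((-294 + 353) - 221317) = sqrt(59 - 221317) = sqrt(-221258) = I*sqrt(221258)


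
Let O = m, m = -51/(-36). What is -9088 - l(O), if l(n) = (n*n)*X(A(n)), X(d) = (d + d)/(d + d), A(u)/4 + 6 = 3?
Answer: -1308961/144 ≈ -9090.0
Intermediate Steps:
m = 17/12 (m = -51*(-1/36) = 17/12 ≈ 1.4167)
A(u) = -12 (A(u) = -24 + 4*3 = -24 + 12 = -12)
O = 17/12 ≈ 1.4167
X(d) = 1 (X(d) = (2*d)/((2*d)) = (2*d)*(1/(2*d)) = 1)
l(n) = n² (l(n) = (n*n)*1 = n²*1 = n²)
-9088 - l(O) = -9088 - (17/12)² = -9088 - 1*289/144 = -9088 - 289/144 = -1308961/144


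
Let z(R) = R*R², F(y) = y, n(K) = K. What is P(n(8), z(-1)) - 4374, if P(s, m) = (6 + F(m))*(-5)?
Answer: -4399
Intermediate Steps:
z(R) = R³
P(s, m) = -30 - 5*m (P(s, m) = (6 + m)*(-5) = -30 - 5*m)
P(n(8), z(-1)) - 4374 = (-30 - 5*(-1)³) - 4374 = (-30 - 5*(-1)) - 4374 = (-30 + 5) - 4374 = -25 - 4374 = -4399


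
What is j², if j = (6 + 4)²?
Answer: 10000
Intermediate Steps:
j = 100 (j = 10² = 100)
j² = 100² = 10000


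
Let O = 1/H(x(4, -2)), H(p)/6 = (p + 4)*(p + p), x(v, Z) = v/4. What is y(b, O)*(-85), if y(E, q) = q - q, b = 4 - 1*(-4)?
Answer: 0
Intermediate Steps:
x(v, Z) = v/4 (x(v, Z) = v*(¼) = v/4)
b = 8 (b = 4 + 4 = 8)
H(p) = 12*p*(4 + p) (H(p) = 6*((p + 4)*(p + p)) = 6*((4 + p)*(2*p)) = 6*(2*p*(4 + p)) = 12*p*(4 + p))
O = 1/60 (O = 1/(12*((¼)*4)*(4 + (¼)*4)) = 1/(12*1*(4 + 1)) = 1/(12*1*5) = 1/60 ≈ 0.016667)
y(E, q) = 0
y(b, O)*(-85) = 0*(-85) = 0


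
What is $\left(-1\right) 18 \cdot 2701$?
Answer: $-48618$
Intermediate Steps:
$\left(-1\right) 18 \cdot 2701 = \left(-18\right) 2701 = -48618$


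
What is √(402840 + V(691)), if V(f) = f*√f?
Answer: √(402840 + 691*√691) ≈ 648.85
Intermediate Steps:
V(f) = f^(3/2)
√(402840 + V(691)) = √(402840 + 691^(3/2)) = √(402840 + 691*√691)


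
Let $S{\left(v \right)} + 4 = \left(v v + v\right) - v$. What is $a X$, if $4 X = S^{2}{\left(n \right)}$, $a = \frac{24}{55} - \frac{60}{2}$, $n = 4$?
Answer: $- \frac{58536}{55} \approx -1064.3$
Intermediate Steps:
$a = - \frac{1626}{55}$ ($a = 24 \cdot \frac{1}{55} - 30 = \frac{24}{55} - 30 = - \frac{1626}{55} \approx -29.564$)
$S{\left(v \right)} = -4 + v^{2}$ ($S{\left(v \right)} = -4 + \left(\left(v v + v\right) - v\right) = -4 + \left(\left(v^{2} + v\right) - v\right) = -4 + \left(\left(v + v^{2}\right) - v\right) = -4 + v^{2}$)
$X = 36$ ($X = \frac{\left(-4 + 4^{2}\right)^{2}}{4} = \frac{\left(-4 + 16\right)^{2}}{4} = \frac{12^{2}}{4} = \frac{1}{4} \cdot 144 = 36$)
$a X = \left(- \frac{1626}{55}\right) 36 = - \frac{58536}{55}$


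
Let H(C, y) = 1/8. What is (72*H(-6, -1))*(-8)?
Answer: -72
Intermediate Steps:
H(C, y) = ⅛
(72*H(-6, -1))*(-8) = (72*(⅛))*(-8) = 9*(-8) = -72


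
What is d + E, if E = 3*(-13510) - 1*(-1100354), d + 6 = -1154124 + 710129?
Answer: 615823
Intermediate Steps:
d = -444001 (d = -6 + (-1154124 + 710129) = -6 - 443995 = -444001)
E = 1059824 (E = -40530 + 1100354 = 1059824)
d + E = -444001 + 1059824 = 615823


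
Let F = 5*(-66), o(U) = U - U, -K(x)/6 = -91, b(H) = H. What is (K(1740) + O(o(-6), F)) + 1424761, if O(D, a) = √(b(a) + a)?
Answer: 1425307 + 2*I*√165 ≈ 1.4253e+6 + 25.69*I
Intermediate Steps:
K(x) = 546 (K(x) = -6*(-91) = 546)
o(U) = 0
F = -330
O(D, a) = √2*√a (O(D, a) = √(a + a) = √(2*a) = √2*√a)
(K(1740) + O(o(-6), F)) + 1424761 = (546 + √2*√(-330)) + 1424761 = (546 + √2*(I*√330)) + 1424761 = (546 + 2*I*√165) + 1424761 = 1425307 + 2*I*√165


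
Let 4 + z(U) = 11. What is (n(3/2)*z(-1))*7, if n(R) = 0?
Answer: 0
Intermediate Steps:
z(U) = 7 (z(U) = -4 + 11 = 7)
(n(3/2)*z(-1))*7 = (0*7)*7 = 0*7 = 0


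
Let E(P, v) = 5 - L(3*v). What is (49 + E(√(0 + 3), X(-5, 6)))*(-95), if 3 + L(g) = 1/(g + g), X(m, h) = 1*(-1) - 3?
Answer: -130055/24 ≈ -5419.0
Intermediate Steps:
X(m, h) = -4 (X(m, h) = -1 - 3 = -4)
L(g) = -3 + 1/(2*g) (L(g) = -3 + 1/(g + g) = -3 + 1/(2*g))
E(P, v) = 8 - 1/(6*v) (E(P, v) = 5 - (-3 + 1/(2*((3*v)))) = 5 - (-3 + (1/(3*v))/2) = 5 - (-3 + 1/(6*v)) = 5 + (3 - 1/(6*v)) = 8 - 1/(6*v))
(49 + E(√(0 + 3), X(-5, 6)))*(-95) = (49 + (8 - ⅙/(-4)))*(-95) = (49 + (8 - ⅙*(-¼)))*(-95) = (49 + (8 + 1/24))*(-95) = (49 + 193/24)*(-95) = (1369/24)*(-95) = -130055/24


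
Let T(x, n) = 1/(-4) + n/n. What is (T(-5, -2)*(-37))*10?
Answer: -555/2 ≈ -277.50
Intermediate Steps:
T(x, n) = ¾ (T(x, n) = 1*(-¼) + 1 = -¼ + 1 = ¾)
(T(-5, -2)*(-37))*10 = ((¾)*(-37))*10 = -111/4*10 = -555/2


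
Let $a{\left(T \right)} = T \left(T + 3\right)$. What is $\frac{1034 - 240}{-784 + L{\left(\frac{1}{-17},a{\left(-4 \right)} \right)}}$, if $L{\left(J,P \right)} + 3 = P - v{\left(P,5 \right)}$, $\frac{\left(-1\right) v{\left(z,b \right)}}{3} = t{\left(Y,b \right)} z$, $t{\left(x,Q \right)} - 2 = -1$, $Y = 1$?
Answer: $- \frac{794}{771} \approx -1.0298$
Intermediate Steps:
$t{\left(x,Q \right)} = 1$ ($t{\left(x,Q \right)} = 2 - 1 = 1$)
$v{\left(z,b \right)} = - 3 z$ ($v{\left(z,b \right)} = - 3 \cdot 1 z = - 3 z$)
$a{\left(T \right)} = T \left(3 + T\right)$
$L{\left(J,P \right)} = -3 + 4 P$ ($L{\left(J,P \right)} = -3 + \left(P - - 3 P\right) = -3 + \left(P + 3 P\right) = -3 + 4 P$)
$\frac{1034 - 240}{-784 + L{\left(\frac{1}{-17},a{\left(-4 \right)} \right)}} = \frac{1034 - 240}{-784 - \left(3 - 4 \left(- 4 \left(3 - 4\right)\right)\right)} = \frac{794}{-784 - \left(3 - 4 \left(\left(-4\right) \left(-1\right)\right)\right)} = \frac{794}{-784 + \left(-3 + 4 \cdot 4\right)} = \frac{794}{-784 + \left(-3 + 16\right)} = \frac{794}{-784 + 13} = \frac{794}{-771} = 794 \left(- \frac{1}{771}\right) = - \frac{794}{771}$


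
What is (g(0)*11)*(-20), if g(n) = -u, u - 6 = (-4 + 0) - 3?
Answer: -220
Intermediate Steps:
u = -1 (u = 6 + ((-4 + 0) - 3) = 6 + (-4 - 3) = 6 - 7 = -1)
g(n) = 1 (g(n) = -1*(-1) = 1)
(g(0)*11)*(-20) = (1*11)*(-20) = 11*(-20) = -220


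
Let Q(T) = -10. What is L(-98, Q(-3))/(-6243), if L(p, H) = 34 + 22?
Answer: -56/6243 ≈ -0.0089701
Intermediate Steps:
L(p, H) = 56
L(-98, Q(-3))/(-6243) = 56/(-6243) = 56*(-1/6243) = -56/6243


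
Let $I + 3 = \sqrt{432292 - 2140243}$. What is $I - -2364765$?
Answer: $2364762 + i \sqrt{1707951} \approx 2.3648 \cdot 10^{6} + 1306.9 i$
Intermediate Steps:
$I = -3 + i \sqrt{1707951}$ ($I = -3 + \sqrt{432292 - 2140243} = -3 + \sqrt{-1707951} = -3 + i \sqrt{1707951} \approx -3.0 + 1306.9 i$)
$I - -2364765 = \left(-3 + i \sqrt{1707951}\right) - -2364765 = \left(-3 + i \sqrt{1707951}\right) + 2364765 = 2364762 + i \sqrt{1707951}$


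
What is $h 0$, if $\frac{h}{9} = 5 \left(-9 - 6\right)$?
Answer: $0$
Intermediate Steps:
$h = -675$ ($h = 9 \cdot 5 \left(-9 - 6\right) = 9 \cdot 5 \left(-15\right) = 9 \left(-75\right) = -675$)
$h 0 = \left(-675\right) 0 = 0$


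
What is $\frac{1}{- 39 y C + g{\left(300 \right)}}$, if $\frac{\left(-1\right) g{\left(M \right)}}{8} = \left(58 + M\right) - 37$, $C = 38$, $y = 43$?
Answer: $- \frac{1}{66294} \approx -1.5084 \cdot 10^{-5}$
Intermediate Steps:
$g{\left(M \right)} = -168 - 8 M$ ($g{\left(M \right)} = - 8 \left(\left(58 + M\right) - 37\right) = - 8 \left(21 + M\right) = -168 - 8 M$)
$\frac{1}{- 39 y C + g{\left(300 \right)}} = \frac{1}{\left(-39\right) 43 \cdot 38 - 2568} = \frac{1}{\left(-1677\right) 38 - 2568} = \frac{1}{-63726 - 2568} = \frac{1}{-66294} = - \frac{1}{66294}$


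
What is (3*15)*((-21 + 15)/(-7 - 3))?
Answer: 27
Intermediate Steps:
(3*15)*((-21 + 15)/(-7 - 3)) = 45*(-6/(-10)) = 45*(-6*(-1/10)) = 45*(3/5) = 27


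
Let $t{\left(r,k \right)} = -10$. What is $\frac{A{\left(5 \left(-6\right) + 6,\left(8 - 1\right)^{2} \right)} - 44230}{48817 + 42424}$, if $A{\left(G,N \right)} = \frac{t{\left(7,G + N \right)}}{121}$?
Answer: $- \frac{5351840}{11040161} \approx -0.48476$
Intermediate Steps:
$A{\left(G,N \right)} = - \frac{10}{121}$
$\frac{A{\left(5 \left(-6\right) + 6,\left(8 - 1\right)^{2} \right)} - 44230}{48817 + 42424} = \frac{- \frac{10}{121} - 44230}{48817 + 42424} = - \frac{5351840}{121 \cdot 91241} = \left(- \frac{5351840}{121}\right) \frac{1}{91241} = - \frac{5351840}{11040161}$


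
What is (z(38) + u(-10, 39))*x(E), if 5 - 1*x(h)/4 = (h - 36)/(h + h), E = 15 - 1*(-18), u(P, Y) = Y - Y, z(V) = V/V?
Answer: 222/11 ≈ 20.182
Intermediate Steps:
z(V) = 1
u(P, Y) = 0
E = 33 (E = 15 + 18 = 33)
x(h) = 20 - 2*(-36 + h)/h (x(h) = 20 - 4*(h - 36)/(h + h) = 20 - 4*(-36 + h)/(2*h) = 20 - 4*(-36 + h)*1/(2*h) = 20 - 2*(-36 + h)/h)
(z(38) + u(-10, 39))*x(E) = (1 + 0)*(18 + 72/33) = 1*(18 + 72*(1/33)) = 1*(18 + 24/11) = 1*(222/11) = 222/11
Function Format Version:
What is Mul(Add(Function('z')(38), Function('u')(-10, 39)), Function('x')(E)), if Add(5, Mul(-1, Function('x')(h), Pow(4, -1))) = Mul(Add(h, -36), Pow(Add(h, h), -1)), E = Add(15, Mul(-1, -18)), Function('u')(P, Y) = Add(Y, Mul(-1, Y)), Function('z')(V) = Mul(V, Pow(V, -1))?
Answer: Rational(222, 11) ≈ 20.182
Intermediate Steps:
Function('z')(V) = 1
Function('u')(P, Y) = 0
E = 33 (E = Add(15, 18) = 33)
Function('x')(h) = Add(20, Mul(-2, Pow(h, -1), Add(-36, h))) (Function('x')(h) = Add(20, Mul(-4, Mul(Add(h, -36), Pow(Add(h, h), -1)))) = Add(20, Mul(-4, Mul(Add(-36, h), Pow(Mul(2, h), -1)))) = Add(20, Mul(-4, Mul(Add(-36, h), Mul(Rational(1, 2), Pow(h, -1))))) = Add(20, Mul(-4, Mul(Rational(1, 2), Pow(h, -1), Add(-36, h)))) = Add(20, Mul(-2, Pow(h, -1), Add(-36, h))))
Mul(Add(Function('z')(38), Function('u')(-10, 39)), Function('x')(E)) = Mul(Add(1, 0), Add(18, Mul(72, Pow(33, -1)))) = Mul(1, Add(18, Mul(72, Rational(1, 33)))) = Mul(1, Add(18, Rational(24, 11))) = Mul(1, Rational(222, 11)) = Rational(222, 11)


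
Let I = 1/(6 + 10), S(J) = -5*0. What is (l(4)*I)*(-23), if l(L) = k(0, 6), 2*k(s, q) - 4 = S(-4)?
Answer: -23/8 ≈ -2.8750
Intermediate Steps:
S(J) = 0
k(s, q) = 2 (k(s, q) = 2 + (1/2)*0 = 2 + 0 = 2)
l(L) = 2
I = 1/16 ≈ 0.062500
(l(4)*I)*(-23) = (2*(1/16))*(-23) = (1/8)*(-23) = -23/8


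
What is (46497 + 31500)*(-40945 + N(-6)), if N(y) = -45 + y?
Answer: -3197565012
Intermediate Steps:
(46497 + 31500)*(-40945 + N(-6)) = (46497 + 31500)*(-40945 + (-45 - 6)) = 77997*(-40945 - 51) = 77997*(-40996) = -3197565012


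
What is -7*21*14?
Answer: -2058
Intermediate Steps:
-7*21*14 = -147*14 = -2058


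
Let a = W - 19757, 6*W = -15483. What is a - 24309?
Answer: -93293/2 ≈ -46647.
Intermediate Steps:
W = -5161/2 (W = (⅙)*(-15483) = -5161/2 ≈ -2580.5)
a = -44675/2 (a = -5161/2 - 19757 = -44675/2 ≈ -22338.)
a - 24309 = -44675/2 - 24309 = -93293/2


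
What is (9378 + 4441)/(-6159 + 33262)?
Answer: 13819/27103 ≈ 0.50987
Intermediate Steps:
(9378 + 4441)/(-6159 + 33262) = 13819/27103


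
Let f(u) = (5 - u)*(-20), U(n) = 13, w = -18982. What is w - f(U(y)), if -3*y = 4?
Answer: -19142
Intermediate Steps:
y = -4/3 (y = -1/3*4 = -4/3 ≈ -1.3333)
f(u) = -100 + 20*u
w - f(U(y)) = -18982 - (-100 + 20*13) = -18982 - (-100 + 260) = -18982 - 1*160 = -18982 - 160 = -19142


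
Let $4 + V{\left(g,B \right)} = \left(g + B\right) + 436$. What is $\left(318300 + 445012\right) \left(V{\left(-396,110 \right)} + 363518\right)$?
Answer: $277589095168$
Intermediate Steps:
$V{\left(g,B \right)} = 432 + B + g$ ($V{\left(g,B \right)} = -4 + \left(\left(g + B\right) + 436\right) = -4 + \left(\left(B + g\right) + 436\right) = -4 + \left(436 + B + g\right) = 432 + B + g$)
$\left(318300 + 445012\right) \left(V{\left(-396,110 \right)} + 363518\right) = \left(318300 + 445012\right) \left(\left(432 + 110 - 396\right) + 363518\right) = 763312 \left(146 + 363518\right) = 763312 \cdot 363664 = 277589095168$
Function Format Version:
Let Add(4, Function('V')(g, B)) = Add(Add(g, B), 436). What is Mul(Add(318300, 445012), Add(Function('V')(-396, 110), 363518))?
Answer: 277589095168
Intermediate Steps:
Function('V')(g, B) = Add(432, B, g) (Function('V')(g, B) = Add(-4, Add(Add(g, B), 436)) = Add(-4, Add(Add(B, g), 436)) = Add(-4, Add(436, B, g)) = Add(432, B, g))
Mul(Add(318300, 445012), Add(Function('V')(-396, 110), 363518)) = Mul(Add(318300, 445012), Add(Add(432, 110, -396), 363518)) = Mul(763312, Add(146, 363518)) = Mul(763312, 363664) = 277589095168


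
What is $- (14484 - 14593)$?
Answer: $109$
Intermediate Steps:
$- (14484 - 14593) = \left(-1\right) \left(-109\right) = 109$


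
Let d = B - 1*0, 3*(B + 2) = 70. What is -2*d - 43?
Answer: -257/3 ≈ -85.667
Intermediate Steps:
B = 64/3 (B = -2 + (1/3)*70 = -2 + 70/3 = 64/3 ≈ 21.333)
d = 64/3 (d = 64/3 - 1*0 = 64/3 + 0 = 64/3 ≈ 21.333)
-2*d - 43 = -2*64/3 - 43 = -128/3 - 43 = -257/3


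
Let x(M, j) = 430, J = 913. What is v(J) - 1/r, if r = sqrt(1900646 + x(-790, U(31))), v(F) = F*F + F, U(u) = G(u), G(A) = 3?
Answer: 834482 - sqrt(475269)/950538 ≈ 8.3448e+5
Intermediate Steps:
U(u) = 3
v(F) = F + F**2 (v(F) = F**2 + F = F + F**2)
r = 2*sqrt(475269) (r = sqrt(1900646 + 430) = sqrt(1901076) = 2*sqrt(475269) ≈ 1378.8)
v(J) - 1/r = 913*(1 + 913) - 1/(2*sqrt(475269)) = 913*914 - sqrt(475269)/950538 = 834482 - sqrt(475269)/950538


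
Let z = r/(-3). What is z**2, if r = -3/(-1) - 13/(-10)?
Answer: 1849/900 ≈ 2.0544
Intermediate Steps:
r = 43/10 (r = -3*(-1) - 13*(-1/10) = 3 + 13/10 = 43/10 ≈ 4.3000)
z = -43/30 (z = (43/10)/(-3) = (43/10)*(-1/3) = -43/30 ≈ -1.4333)
z**2 = (-43/30)**2 = 1849/900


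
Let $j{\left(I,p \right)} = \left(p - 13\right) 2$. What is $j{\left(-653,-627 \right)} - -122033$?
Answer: $120753$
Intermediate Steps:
$j{\left(I,p \right)} = -26 + 2 p$ ($j{\left(I,p \right)} = \left(-13 + p\right) 2 = -26 + 2 p$)
$j{\left(-653,-627 \right)} - -122033 = \left(-26 + 2 \left(-627\right)\right) - -122033 = \left(-26 - 1254\right) + 122033 = -1280 + 122033 = 120753$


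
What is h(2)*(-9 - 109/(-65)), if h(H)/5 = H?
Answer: -952/13 ≈ -73.231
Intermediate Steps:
h(H) = 5*H
h(2)*(-9 - 109/(-65)) = (5*2)*(-9 - 109/(-65)) = 10*(-9 - 109*(-1/65)) = 10*(-9 + 109/65) = 10*(-476/65) = -952/13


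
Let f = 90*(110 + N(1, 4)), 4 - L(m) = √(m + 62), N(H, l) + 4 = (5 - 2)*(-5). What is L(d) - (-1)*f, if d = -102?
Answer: 8194 - 2*I*√10 ≈ 8194.0 - 6.3246*I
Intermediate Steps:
N(H, l) = -19 (N(H, l) = -4 + (5 - 2)*(-5) = -4 + 3*(-5) = -4 - 15 = -19)
L(m) = 4 - √(62 + m) (L(m) = 4 - √(m + 62) = 4 - √(62 + m))
f = 8190 (f = 90*(110 - 19) = 90*91 = 8190)
L(d) - (-1)*f = (4 - √(62 - 102)) - (-1)*8190 = (4 - √(-40)) - 1*(-8190) = (4 - 2*I*√10) + 8190 = 8194 - 2*I*√10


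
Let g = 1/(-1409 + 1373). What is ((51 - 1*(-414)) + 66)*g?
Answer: -59/4 ≈ -14.750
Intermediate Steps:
g = -1/36 (g = 1/(-36) = -1/36 ≈ -0.027778)
((51 - 1*(-414)) + 66)*g = ((51 - 1*(-414)) + 66)*(-1/36) = ((51 + 414) + 66)*(-1/36) = (465 + 66)*(-1/36) = 531*(-1/36) = -59/4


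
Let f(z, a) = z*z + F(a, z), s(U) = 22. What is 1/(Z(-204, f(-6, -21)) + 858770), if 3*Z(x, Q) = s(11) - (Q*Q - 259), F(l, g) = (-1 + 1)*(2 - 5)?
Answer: 3/2575295 ≈ 1.1649e-6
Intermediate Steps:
F(l, g) = 0 (F(l, g) = 0*(-3) = 0)
f(z, a) = z**2 (f(z, a) = z*z + 0 = z**2 + 0 = z**2)
Z(x, Q) = 281/3 - Q**2/3 (Z(x, Q) = (22 - (Q*Q - 259))/3 = (22 - (Q**2 - 259))/3 = (22 - (-259 + Q**2))/3 = (22 + (259 - Q**2))/3 = (281 - Q**2)/3 = 281/3 - Q**2/3)
1/(Z(-204, f(-6, -21)) + 858770) = 1/((281/3 - ((-6)**2)**2/3) + 858770) = 1/((281/3 - 1/3*36**2) + 858770) = 1/((281/3 - 1/3*1296) + 858770) = 1/((281/3 - 432) + 858770) = 1/(-1015/3 + 858770) = 1/(2575295/3) = 3/2575295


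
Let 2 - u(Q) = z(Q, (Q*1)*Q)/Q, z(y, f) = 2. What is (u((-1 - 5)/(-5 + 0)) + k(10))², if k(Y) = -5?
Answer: 196/9 ≈ 21.778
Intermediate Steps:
u(Q) = 2 - 2/Q
(u((-1 - 5)/(-5 + 0)) + k(10))² = ((2 - 2*(-5 + 0)/(-1 - 5)) - 5)² = ((2 - 2/((-6/(-5)))) - 5)² = ((2 - 2/((-6*(-⅕)))) - 5)² = ((2 - 2/6/5) - 5)² = ((2 - 2*⅚) - 5)² = ((2 - 5/3) - 5)² = (⅓ - 5)² = (-14/3)² = 196/9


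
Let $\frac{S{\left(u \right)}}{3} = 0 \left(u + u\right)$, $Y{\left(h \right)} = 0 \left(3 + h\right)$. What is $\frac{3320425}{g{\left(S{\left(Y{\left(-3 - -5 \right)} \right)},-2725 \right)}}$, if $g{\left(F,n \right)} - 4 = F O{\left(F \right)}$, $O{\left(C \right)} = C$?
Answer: $\frac{3320425}{4} \approx 8.3011 \cdot 10^{5}$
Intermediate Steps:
$Y{\left(h \right)} = 0$
$S{\left(u \right)} = 0$ ($S{\left(u \right)} = 3 \cdot 0 \left(u + u\right) = 3 \cdot 0 \cdot 2 u = 3 \cdot 0 = 0$)
$g{\left(F,n \right)} = 4 + F^{2}$ ($g{\left(F,n \right)} = 4 + F F = 4 + F^{2}$)
$\frac{3320425}{g{\left(S{\left(Y{\left(-3 - -5 \right)} \right)},-2725 \right)}} = \frac{3320425}{4 + 0^{2}} = \frac{3320425}{4 + 0} = \frac{3320425}{4}$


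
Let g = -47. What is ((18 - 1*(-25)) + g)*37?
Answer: -148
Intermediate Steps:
((18 - 1*(-25)) + g)*37 = ((18 - 1*(-25)) - 47)*37 = ((18 + 25) - 47)*37 = (43 - 47)*37 = -4*37 = -148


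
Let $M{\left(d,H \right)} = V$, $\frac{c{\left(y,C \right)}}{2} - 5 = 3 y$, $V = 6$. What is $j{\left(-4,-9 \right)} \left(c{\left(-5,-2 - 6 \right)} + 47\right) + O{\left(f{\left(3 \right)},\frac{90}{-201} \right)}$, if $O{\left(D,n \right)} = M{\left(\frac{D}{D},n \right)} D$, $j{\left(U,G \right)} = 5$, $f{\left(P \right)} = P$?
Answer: $153$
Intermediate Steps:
$c{\left(y,C \right)} = 10 + 6 y$ ($c{\left(y,C \right)} = 10 + 2 \cdot 3 y = 10 + 6 y$)
$M{\left(d,H \right)} = 6$
$O{\left(D,n \right)} = 6 D$
$j{\left(-4,-9 \right)} \left(c{\left(-5,-2 - 6 \right)} + 47\right) + O{\left(f{\left(3 \right)},\frac{90}{-201} \right)} = 5 \left(\left(10 + 6 \left(-5\right)\right) + 47\right) + 6 \cdot 3 = 5 \left(\left(10 - 30\right) + 47\right) + 18 = 5 \left(-20 + 47\right) + 18 = 5 \cdot 27 + 18 = 135 + 18 = 153$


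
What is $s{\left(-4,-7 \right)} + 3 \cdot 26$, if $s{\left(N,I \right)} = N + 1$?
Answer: $75$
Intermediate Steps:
$s{\left(N,I \right)} = 1 + N$
$s{\left(-4,-7 \right)} + 3 \cdot 26 = \left(1 - 4\right) + 3 \cdot 26 = -3 + 78 = 75$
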